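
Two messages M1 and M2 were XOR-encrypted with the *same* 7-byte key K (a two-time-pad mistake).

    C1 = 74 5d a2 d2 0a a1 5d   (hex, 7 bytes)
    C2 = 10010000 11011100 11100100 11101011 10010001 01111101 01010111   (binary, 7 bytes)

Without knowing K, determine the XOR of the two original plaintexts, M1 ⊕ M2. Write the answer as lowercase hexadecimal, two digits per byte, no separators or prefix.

e48146399bdc0a

C1 ⊕ C2 = (M1 ⊕ K) ⊕ (M2 ⊕ K) = M1 ⊕ M2 — the shared key cancels under XOR.
74 ^ 90 = e4
5d ^ dc = 81
a2 ^ e4 = 46
d2 ^ eb = 39
0a ^ 91 = 9b
a1 ^ 7d = dc
5d ^ 57 = 0a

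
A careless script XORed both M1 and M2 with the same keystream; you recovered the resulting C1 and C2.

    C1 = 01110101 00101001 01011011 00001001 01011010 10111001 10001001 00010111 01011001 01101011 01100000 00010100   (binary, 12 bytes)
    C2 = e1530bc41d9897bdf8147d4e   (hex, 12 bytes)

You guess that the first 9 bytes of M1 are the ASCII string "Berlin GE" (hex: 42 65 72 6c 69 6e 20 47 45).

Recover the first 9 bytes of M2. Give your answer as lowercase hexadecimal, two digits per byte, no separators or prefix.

First, C1 ⊕ C2 = (M1 ⊕ K) ⊕ (M2 ⊕ K) = M1 ⊕ M2, so the key drops out. Then M2 = (M1 ⊕ M2) ⊕ M1 over the first 9 bytes.
byte 0: (75 ⊕ e1) ⊕ 42 = 94 ⊕ 42 = d6
byte 1: (29 ⊕ 53) ⊕ 65 = 7a ⊕ 65 = 1f
byte 2: (5b ⊕ 0b) ⊕ 72 = 50 ⊕ 72 = 22
byte 3: (09 ⊕ c4) ⊕ 6c = cd ⊕ 6c = a1
byte 4: (5a ⊕ 1d) ⊕ 69 = 47 ⊕ 69 = 2e
byte 5: (b9 ⊕ 98) ⊕ 6e = 21 ⊕ 6e = 4f
byte 6: (89 ⊕ 97) ⊕ 20 = 1e ⊕ 20 = 3e
byte 7: (17 ⊕ bd) ⊕ 47 = aa ⊕ 47 = ed
byte 8: (59 ⊕ f8) ⊕ 45 = a1 ⊕ 45 = e4

d61f22a12e4f3eede4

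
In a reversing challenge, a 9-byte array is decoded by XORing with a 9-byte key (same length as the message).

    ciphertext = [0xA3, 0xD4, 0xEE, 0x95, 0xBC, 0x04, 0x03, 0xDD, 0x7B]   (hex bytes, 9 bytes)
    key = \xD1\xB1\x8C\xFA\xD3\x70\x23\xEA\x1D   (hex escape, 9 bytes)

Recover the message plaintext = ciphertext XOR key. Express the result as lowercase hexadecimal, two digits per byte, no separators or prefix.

7265626f6f74203766

XOR is its own inverse, so applying the key byte-wise gives the result directly.
a3 ⊕ d1 = 72
d4 ⊕ b1 = 65
ee ⊕ 8c = 62
95 ⊕ fa = 6f
bc ⊕ d3 = 6f
04 ⊕ 70 = 74
03 ⊕ 23 = 20
dd ⊕ ea = 37
7b ⊕ 1d = 66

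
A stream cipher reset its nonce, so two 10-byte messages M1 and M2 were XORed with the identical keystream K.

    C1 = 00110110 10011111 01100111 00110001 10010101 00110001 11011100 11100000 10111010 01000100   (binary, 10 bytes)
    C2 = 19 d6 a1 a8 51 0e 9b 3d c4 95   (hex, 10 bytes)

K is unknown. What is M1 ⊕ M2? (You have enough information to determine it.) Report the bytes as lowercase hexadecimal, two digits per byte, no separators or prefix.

2f49c699c43f47dd7ed1

C1 ⊕ C2 = (M1 ⊕ K) ⊕ (M2 ⊕ K) = M1 ⊕ M2 — the shared key cancels under XOR.
byte 0:  54 XOR  25 =  47
byte 1: 159 XOR 214 =  73
byte 2: 103 XOR 161 = 198
byte 3:  49 XOR 168 = 153
byte 4: 149 XOR  81 = 196
byte 5:  49 XOR  14 =  63
byte 6: 220 XOR 155 =  71
byte 7: 224 XOR  61 = 221
byte 8: 186 XOR 196 = 126
byte 9:  68 XOR 149 = 209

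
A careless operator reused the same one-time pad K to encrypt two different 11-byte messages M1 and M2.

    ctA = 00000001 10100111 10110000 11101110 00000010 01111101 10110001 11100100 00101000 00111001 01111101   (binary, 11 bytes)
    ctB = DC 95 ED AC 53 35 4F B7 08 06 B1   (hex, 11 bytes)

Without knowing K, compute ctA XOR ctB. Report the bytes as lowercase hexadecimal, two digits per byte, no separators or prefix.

dd325d425148fe53203fcc

ctA ⊕ ctB = (M1 ⊕ K) ⊕ (M2 ⊕ K) = M1 ⊕ M2 — the shared key cancels under XOR.
01 xor dc = dd
a7 xor 95 = 32
b0 xor ed = 5d
ee xor ac = 42
02 xor 53 = 51
7d xor 35 = 48
b1 xor 4f = fe
e4 xor b7 = 53
28 xor 08 = 20
39 xor 06 = 3f
7d xor b1 = cc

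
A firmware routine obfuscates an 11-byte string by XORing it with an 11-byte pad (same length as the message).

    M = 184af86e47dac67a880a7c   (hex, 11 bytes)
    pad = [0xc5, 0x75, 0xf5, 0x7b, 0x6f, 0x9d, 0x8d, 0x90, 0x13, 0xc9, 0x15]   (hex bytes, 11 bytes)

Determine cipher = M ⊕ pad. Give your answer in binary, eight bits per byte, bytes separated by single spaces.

byte 0: 18 xor c5 = dd
byte 1: 4a xor 75 = 3f
byte 2: f8 xor f5 = 0d
byte 3: 6e xor 7b = 15
byte 4: 47 xor 6f = 28
byte 5: da xor 9d = 47
byte 6: c6 xor 8d = 4b
byte 7: 7a xor 90 = ea
byte 8: 88 xor 13 = 9b
byte 9: 0a xor c9 = c3
byte 10: 7c xor 15 = 69

11011101 00111111 00001101 00010101 00101000 01000111 01001011 11101010 10011011 11000011 01101001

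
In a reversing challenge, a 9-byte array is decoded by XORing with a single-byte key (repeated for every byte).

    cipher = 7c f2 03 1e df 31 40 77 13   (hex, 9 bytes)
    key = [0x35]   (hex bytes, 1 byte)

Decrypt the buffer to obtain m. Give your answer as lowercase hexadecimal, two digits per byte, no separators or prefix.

The 1-byte key repeats, so the effective keystream is 35 35 35 35 35 35 35 35 35.
byte 0: 7c ⊕ 35 = 49
byte 1: f2 ⊕ 35 = c7
byte 2: 03 ⊕ 35 = 36
byte 3: 1e ⊕ 35 = 2b
byte 4: df ⊕ 35 = ea
byte 5: 31 ⊕ 35 = 04
byte 6: 40 ⊕ 35 = 75
byte 7: 77 ⊕ 35 = 42
byte 8: 13 ⊕ 35 = 26

49c7362bea04754226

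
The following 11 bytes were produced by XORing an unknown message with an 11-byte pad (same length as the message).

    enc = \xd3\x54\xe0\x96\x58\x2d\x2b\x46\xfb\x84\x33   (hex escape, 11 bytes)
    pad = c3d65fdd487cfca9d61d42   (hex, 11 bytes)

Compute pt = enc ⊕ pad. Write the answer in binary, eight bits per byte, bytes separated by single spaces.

d3 ^ c3 = 10
54 ^ d6 = 82
e0 ^ 5f = bf
96 ^ dd = 4b
58 ^ 48 = 10
2d ^ 7c = 51
2b ^ fc = d7
46 ^ a9 = ef
fb ^ d6 = 2d
84 ^ 1d = 99
33 ^ 42 = 71

00010000 10000010 10111111 01001011 00010000 01010001 11010111 11101111 00101101 10011001 01110001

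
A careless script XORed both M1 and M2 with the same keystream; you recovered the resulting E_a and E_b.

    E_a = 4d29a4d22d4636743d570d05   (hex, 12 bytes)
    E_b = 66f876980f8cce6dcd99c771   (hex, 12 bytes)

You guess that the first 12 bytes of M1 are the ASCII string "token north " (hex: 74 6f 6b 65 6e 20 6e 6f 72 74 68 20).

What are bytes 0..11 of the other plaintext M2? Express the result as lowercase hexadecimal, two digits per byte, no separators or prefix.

First, E_a ⊕ E_b = (M1 ⊕ K) ⊕ (M2 ⊕ K) = M1 ⊕ M2, so the key drops out. Then M2 = (M1 ⊕ M2) ⊕ M1 over the first 12 bytes.
byte 0: (4d ⊕ 66) ⊕ 74 = 2b ⊕ 74 = 5f
byte 1: (29 ⊕ f8) ⊕ 6f = d1 ⊕ 6f = be
byte 2: (a4 ⊕ 76) ⊕ 6b = d2 ⊕ 6b = b9
byte 3: (d2 ⊕ 98) ⊕ 65 = 4a ⊕ 65 = 2f
byte 4: (2d ⊕ 0f) ⊕ 6e = 22 ⊕ 6e = 4c
byte 5: (46 ⊕ 8c) ⊕ 20 = ca ⊕ 20 = ea
byte 6: (36 ⊕ ce) ⊕ 6e = f8 ⊕ 6e = 96
byte 7: (74 ⊕ 6d) ⊕ 6f = 19 ⊕ 6f = 76
byte 8: (3d ⊕ cd) ⊕ 72 = f0 ⊕ 72 = 82
byte 9: (57 ⊕ 99) ⊕ 74 = ce ⊕ 74 = ba
byte 10: (0d ⊕ c7) ⊕ 68 = ca ⊕ 68 = a2
byte 11: (05 ⊕ 71) ⊕ 20 = 74 ⊕ 20 = 54

5fbeb92f4cea967682baa254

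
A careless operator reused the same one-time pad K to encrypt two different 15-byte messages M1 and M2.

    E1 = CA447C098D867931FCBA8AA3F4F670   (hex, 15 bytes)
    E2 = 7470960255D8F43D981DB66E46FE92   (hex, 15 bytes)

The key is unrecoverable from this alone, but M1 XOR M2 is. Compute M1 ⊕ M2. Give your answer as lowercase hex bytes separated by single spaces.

be 34 ea 0b d8 5e 8d 0c 64 a7 3c cd b2 08 e2

E1 ⊕ E2 = (M1 ⊕ K) ⊕ (M2 ⊕ K) = M1 ⊕ M2 — the shared key cancels under XOR.
byte 0: 202 XOR 116 = 190
byte 1:  68 XOR 112 =  52
byte 2: 124 XOR 150 = 234
byte 3:   9 XOR   2 =  11
byte 4: 141 XOR  85 = 216
byte 5: 134 XOR 216 =  94
byte 6: 121 XOR 244 = 141
byte 7:  49 XOR  61 =  12
byte 8: 252 XOR 152 = 100
byte 9: 186 XOR  29 = 167
byte 10: 138 XOR 182 =  60
byte 11: 163 XOR 110 = 205
byte 12: 244 XOR  70 = 178
byte 13: 246 XOR 254 =   8
byte 14: 112 XOR 146 = 226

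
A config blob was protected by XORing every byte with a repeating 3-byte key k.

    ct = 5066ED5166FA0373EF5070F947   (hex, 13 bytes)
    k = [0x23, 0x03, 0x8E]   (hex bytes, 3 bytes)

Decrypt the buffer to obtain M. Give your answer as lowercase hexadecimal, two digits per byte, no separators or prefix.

73656372657420706173737764

The 3-byte key repeats, so the effective keystream is 23 03 8e 23 03 8e 23 03 8e 23 03 8e 23.
byte 0: 50 ^ 23 = 73
byte 1: 66 ^ 03 = 65
byte 2: ed ^ 8e = 63
byte 3: 51 ^ 23 = 72
byte 4: 66 ^ 03 = 65
byte 5: fa ^ 8e = 74
byte 6: 03 ^ 23 = 20
byte 7: 73 ^ 03 = 70
byte 8: ef ^ 8e = 61
byte 9: 50 ^ 23 = 73
byte 10: 70 ^ 03 = 73
byte 11: f9 ^ 8e = 77
byte 12: 47 ^ 23 = 64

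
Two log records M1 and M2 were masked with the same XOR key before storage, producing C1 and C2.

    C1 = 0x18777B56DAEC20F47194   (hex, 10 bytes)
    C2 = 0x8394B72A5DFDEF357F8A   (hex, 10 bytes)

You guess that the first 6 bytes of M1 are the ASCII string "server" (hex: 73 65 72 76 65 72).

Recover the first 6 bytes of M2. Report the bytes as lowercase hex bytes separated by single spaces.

e8 86 be 0a e2 63

First, C1 ⊕ C2 = (M1 ⊕ K) ⊕ (M2 ⊕ K) = M1 ⊕ M2, so the key drops out. Then M2 = (M1 ⊕ M2) ⊕ M1 over the first 6 bytes.
byte 0: (18 xor 83) xor 73 = 9b xor 73 = e8
byte 1: (77 xor 94) xor 65 = e3 xor 65 = 86
byte 2: (7b xor b7) xor 72 = cc xor 72 = be
byte 3: (56 xor 2a) xor 76 = 7c xor 76 = 0a
byte 4: (da xor 5d) xor 65 = 87 xor 65 = e2
byte 5: (ec xor fd) xor 72 = 11 xor 72 = 63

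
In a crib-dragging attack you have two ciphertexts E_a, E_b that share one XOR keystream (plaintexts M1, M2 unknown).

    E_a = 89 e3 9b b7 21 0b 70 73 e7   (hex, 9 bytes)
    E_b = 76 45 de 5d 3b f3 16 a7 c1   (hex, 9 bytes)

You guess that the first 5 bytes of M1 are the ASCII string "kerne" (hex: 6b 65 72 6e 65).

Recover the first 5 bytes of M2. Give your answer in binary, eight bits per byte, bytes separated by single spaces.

10010100 11000011 00110111 10000100 01111111

First, E_a ⊕ E_b = (M1 ⊕ K) ⊕ (M2 ⊕ K) = M1 ⊕ M2, so the key drops out. Then M2 = (M1 ⊕ M2) ⊕ M1 over the first 5 bytes.
byte 0: (89 XOR 76) XOR 6b = ff XOR 6b = 94
byte 1: (e3 XOR 45) XOR 65 = a6 XOR 65 = c3
byte 2: (9b XOR de) XOR 72 = 45 XOR 72 = 37
byte 3: (b7 XOR 5d) XOR 6e = ea XOR 6e = 84
byte 4: (21 XOR 3b) XOR 65 = 1a XOR 65 = 7f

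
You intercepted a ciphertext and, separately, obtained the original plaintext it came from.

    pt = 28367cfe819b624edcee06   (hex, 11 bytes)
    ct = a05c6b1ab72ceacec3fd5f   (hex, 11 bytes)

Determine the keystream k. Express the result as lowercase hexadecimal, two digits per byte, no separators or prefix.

886a17e436b788801f1359

Since ct = pt ⊕ k, XORing both sides with pt gives k = pt ⊕ ct.
28 ^ a0 = 88
36 ^ 5c = 6a
7c ^ 6b = 17
fe ^ 1a = e4
81 ^ b7 = 36
9b ^ 2c = b7
62 ^ ea = 88
4e ^ ce = 80
dc ^ c3 = 1f
ee ^ fd = 13
06 ^ 5f = 59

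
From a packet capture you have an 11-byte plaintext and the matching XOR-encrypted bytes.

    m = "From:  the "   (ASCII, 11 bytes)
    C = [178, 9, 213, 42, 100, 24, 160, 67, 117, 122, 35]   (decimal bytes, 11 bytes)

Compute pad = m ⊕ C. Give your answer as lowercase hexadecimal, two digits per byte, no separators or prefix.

f47bba475e3880371d1f03

Since C = m ⊕ pad, XORing both sides with m gives pad = m ⊕ C.
byte 0:  70 ^ 178 = 244
byte 1: 114 ^   9 = 123
byte 2: 111 ^ 213 = 186
byte 3: 109 ^  42 =  71
byte 4:  58 ^ 100 =  94
byte 5:  32 ^  24 =  56
byte 6:  32 ^ 160 = 128
byte 7: 116 ^  67 =  55
byte 8: 104 ^ 117 =  29
byte 9: 101 ^ 122 =  31
byte 10:  32 ^  35 =   3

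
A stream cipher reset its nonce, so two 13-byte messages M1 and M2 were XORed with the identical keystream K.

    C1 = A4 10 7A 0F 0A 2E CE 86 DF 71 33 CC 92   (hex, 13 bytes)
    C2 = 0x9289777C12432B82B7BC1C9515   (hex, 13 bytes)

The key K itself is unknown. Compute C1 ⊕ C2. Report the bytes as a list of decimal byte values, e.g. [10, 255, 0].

C1 ⊕ C2 = (M1 ⊕ K) ⊕ (M2 ⊕ K) = M1 ⊕ M2 — the shared key cancels under XOR.
byte 0: a4 xor 92 = 36
byte 1: 10 xor 89 = 99
byte 2: 7a xor 77 = 0d
byte 3: 0f xor 7c = 73
byte 4: 0a xor 12 = 18
byte 5: 2e xor 43 = 6d
byte 6: ce xor 2b = e5
byte 7: 86 xor 82 = 04
byte 8: df xor b7 = 68
byte 9: 71 xor bc = cd
byte 10: 33 xor 1c = 2f
byte 11: cc xor 95 = 59
byte 12: 92 xor 15 = 87

[54, 153, 13, 115, 24, 109, 229, 4, 104, 205, 47, 89, 135]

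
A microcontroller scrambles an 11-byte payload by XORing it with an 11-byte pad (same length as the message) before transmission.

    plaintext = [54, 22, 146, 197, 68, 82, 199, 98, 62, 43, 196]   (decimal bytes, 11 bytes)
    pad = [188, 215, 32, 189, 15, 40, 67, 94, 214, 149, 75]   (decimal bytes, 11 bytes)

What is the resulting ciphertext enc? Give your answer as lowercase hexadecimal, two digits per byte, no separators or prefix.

8ac1b2784b7a843ce8be8f

byte 0: 36 ⊕ bc = 8a
byte 1: 16 ⊕ d7 = c1
byte 2: 92 ⊕ 20 = b2
byte 3: c5 ⊕ bd = 78
byte 4: 44 ⊕ 0f = 4b
byte 5: 52 ⊕ 28 = 7a
byte 6: c7 ⊕ 43 = 84
byte 7: 62 ⊕ 5e = 3c
byte 8: 3e ⊕ d6 = e8
byte 9: 2b ⊕ 95 = be
byte 10: c4 ⊕ 4b = 8f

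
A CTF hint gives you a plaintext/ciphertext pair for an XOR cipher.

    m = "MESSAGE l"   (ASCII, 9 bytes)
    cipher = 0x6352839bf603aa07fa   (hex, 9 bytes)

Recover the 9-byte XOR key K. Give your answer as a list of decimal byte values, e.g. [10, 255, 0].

Since cipher = m ⊕ K, XORing both sides with m gives K = m ⊕ cipher.
byte 0:  77 XOR  99 =  46
byte 1:  69 XOR  82 =  23
byte 2:  83 XOR 131 = 208
byte 3:  83 XOR 155 = 200
byte 4:  65 XOR 246 = 183
byte 5:  71 XOR   3 =  68
byte 6:  69 XOR 170 = 239
byte 7:  32 XOR   7 =  39
byte 8: 108 XOR 250 = 150

[46, 23, 208, 200, 183, 68, 239, 39, 150]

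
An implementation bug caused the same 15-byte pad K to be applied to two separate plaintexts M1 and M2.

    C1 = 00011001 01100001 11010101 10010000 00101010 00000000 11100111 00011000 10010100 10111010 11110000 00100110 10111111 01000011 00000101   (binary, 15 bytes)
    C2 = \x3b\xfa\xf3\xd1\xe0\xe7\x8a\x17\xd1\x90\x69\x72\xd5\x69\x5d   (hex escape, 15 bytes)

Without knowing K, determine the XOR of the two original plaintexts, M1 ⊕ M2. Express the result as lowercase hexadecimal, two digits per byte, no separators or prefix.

229b2641cae76d0f452a99546a2a58

C1 ⊕ C2 = (M1 ⊕ K) ⊕ (M2 ⊕ K) = M1 ⊕ M2 — the shared key cancels under XOR.
19 XOR 3b = 22
61 XOR fa = 9b
d5 XOR f3 = 26
90 XOR d1 = 41
2a XOR e0 = ca
00 XOR e7 = e7
e7 XOR 8a = 6d
18 XOR 17 = 0f
94 XOR d1 = 45
ba XOR 90 = 2a
f0 XOR 69 = 99
26 XOR 72 = 54
bf XOR d5 = 6a
43 XOR 69 = 2a
05 XOR 5d = 58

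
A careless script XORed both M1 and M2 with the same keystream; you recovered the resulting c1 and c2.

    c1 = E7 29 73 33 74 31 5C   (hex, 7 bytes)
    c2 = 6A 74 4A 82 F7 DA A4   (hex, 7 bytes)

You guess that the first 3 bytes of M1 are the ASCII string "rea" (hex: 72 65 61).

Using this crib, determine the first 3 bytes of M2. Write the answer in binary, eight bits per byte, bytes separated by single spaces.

First, c1 ⊕ c2 = (M1 ⊕ K) ⊕ (M2 ⊕ K) = M1 ⊕ M2, so the key drops out. Then M2 = (M1 ⊕ M2) ⊕ M1 over the first 3 bytes.
byte 0: (e7 ⊕ 6a) ⊕ 72 = 8d ⊕ 72 = ff
byte 1: (29 ⊕ 74) ⊕ 65 = 5d ⊕ 65 = 38
byte 2: (73 ⊕ 4a) ⊕ 61 = 39 ⊕ 61 = 58

11111111 00111000 01011000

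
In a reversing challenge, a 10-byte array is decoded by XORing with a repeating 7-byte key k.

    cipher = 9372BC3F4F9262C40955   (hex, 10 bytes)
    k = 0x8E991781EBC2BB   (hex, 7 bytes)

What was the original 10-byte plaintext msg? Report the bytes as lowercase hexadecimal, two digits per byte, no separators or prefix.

1debabbea450d94a9042

The 7-byte key repeats, so the effective keystream is 8e 99 17 81 eb c2 bb 8e 99 17.
byte 0: 10010011 ^ 10001110 = 00011101
byte 1: 01110010 ^ 10011001 = 11101011
byte 2: 10111100 ^ 00010111 = 10101011
byte 3: 00111111 ^ 10000001 = 10111110
byte 4: 01001111 ^ 11101011 = 10100100
byte 5: 10010010 ^ 11000010 = 01010000
byte 6: 01100010 ^ 10111011 = 11011001
byte 7: 11000100 ^ 10001110 = 01001010
byte 8: 00001001 ^ 10011001 = 10010000
byte 9: 01010101 ^ 00010111 = 01000010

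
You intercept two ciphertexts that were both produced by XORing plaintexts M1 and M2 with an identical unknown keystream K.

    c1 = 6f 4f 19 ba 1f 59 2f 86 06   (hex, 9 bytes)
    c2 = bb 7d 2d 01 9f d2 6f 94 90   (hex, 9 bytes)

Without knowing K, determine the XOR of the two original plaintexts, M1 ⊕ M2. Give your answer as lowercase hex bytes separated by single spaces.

c1 ⊕ c2 = (M1 ⊕ K) ⊕ (M2 ⊕ K) = M1 ⊕ M2 — the shared key cancels under XOR.
6f xor bb = d4
4f xor 7d = 32
19 xor 2d = 34
ba xor 01 = bb
1f xor 9f = 80
59 xor d2 = 8b
2f xor 6f = 40
86 xor 94 = 12
06 xor 90 = 96

d4 32 34 bb 80 8b 40 12 96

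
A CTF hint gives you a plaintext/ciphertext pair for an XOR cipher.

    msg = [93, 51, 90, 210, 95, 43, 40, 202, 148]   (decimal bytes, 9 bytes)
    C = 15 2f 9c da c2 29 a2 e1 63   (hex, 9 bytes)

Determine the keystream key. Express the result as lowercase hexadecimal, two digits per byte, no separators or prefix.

481cc6089d028a2bf7

Since C = msg ⊕ key, XORing both sides with msg gives key = msg ⊕ C.
5d ^ 15 = 48
33 ^ 2f = 1c
5a ^ 9c = c6
d2 ^ da = 08
5f ^ c2 = 9d
2b ^ 29 = 02
28 ^ a2 = 8a
ca ^ e1 = 2b
94 ^ 63 = f7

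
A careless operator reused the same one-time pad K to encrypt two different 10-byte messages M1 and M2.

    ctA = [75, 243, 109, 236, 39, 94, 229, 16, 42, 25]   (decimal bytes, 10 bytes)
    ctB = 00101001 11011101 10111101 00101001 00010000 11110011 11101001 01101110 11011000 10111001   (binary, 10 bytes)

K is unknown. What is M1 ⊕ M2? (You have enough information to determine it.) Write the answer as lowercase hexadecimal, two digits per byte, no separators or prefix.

622ed0c537ad0c7ef2a0

ctA ⊕ ctB = (M1 ⊕ K) ⊕ (M2 ⊕ K) = M1 ⊕ M2 — the shared key cancels under XOR.
byte 0: 4b ^ 29 = 62
byte 1: f3 ^ dd = 2e
byte 2: 6d ^ bd = d0
byte 3: ec ^ 29 = c5
byte 4: 27 ^ 10 = 37
byte 5: 5e ^ f3 = ad
byte 6: e5 ^ e9 = 0c
byte 7: 10 ^ 6e = 7e
byte 8: 2a ^ d8 = f2
byte 9: 19 ^ b9 = a0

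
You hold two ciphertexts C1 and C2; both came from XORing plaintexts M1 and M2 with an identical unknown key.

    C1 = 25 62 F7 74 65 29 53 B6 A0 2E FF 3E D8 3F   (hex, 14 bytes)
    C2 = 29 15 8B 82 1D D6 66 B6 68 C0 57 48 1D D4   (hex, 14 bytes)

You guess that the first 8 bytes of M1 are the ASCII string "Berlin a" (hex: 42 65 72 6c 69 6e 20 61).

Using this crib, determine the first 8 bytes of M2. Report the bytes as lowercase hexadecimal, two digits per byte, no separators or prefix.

First, C1 ⊕ C2 = (M1 ⊕ K) ⊕ (M2 ⊕ K) = M1 ⊕ M2, so the key drops out. Then M2 = (M1 ⊕ M2) ⊕ M1 over the first 8 bytes.
byte 0: (25 XOR 29) XOR 42 = 0c XOR 42 = 4e
byte 1: (62 XOR 15) XOR 65 = 77 XOR 65 = 12
byte 2: (f7 XOR 8b) XOR 72 = 7c XOR 72 = 0e
byte 3: (74 XOR 82) XOR 6c = f6 XOR 6c = 9a
byte 4: (65 XOR 1d) XOR 69 = 78 XOR 69 = 11
byte 5: (29 XOR d6) XOR 6e = ff XOR 6e = 91
byte 6: (53 XOR 66) XOR 20 = 35 XOR 20 = 15
byte 7: (b6 XOR b6) XOR 61 = 00 XOR 61 = 61

4e120e9a11911561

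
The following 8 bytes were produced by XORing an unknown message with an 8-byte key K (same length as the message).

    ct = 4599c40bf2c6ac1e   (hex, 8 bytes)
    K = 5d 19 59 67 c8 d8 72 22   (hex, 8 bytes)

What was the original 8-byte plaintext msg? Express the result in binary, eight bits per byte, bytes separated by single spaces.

00011000 10000000 10011101 01101100 00111010 00011110 11011110 00111100

XOR is its own inverse, so applying the key byte-wise gives the result directly.
 69 XOR  93 =  24
153 XOR  25 = 128
196 XOR  89 = 157
 11 XOR 103 = 108
242 XOR 200 =  58
198 XOR 216 =  30
172 XOR 114 = 222
 30 XOR  34 =  60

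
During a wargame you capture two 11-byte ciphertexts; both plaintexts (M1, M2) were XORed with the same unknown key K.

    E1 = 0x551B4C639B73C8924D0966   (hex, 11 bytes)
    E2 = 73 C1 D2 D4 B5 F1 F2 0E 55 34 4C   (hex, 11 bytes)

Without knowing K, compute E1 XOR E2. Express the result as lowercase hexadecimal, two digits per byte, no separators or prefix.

E1 ⊕ E2 = (M1 ⊕ K) ⊕ (M2 ⊕ K) = M1 ⊕ M2 — the shared key cancels under XOR.
 85 xor 115 =  38
 27 xor 193 = 218
 76 xor 210 = 158
 99 xor 212 = 183
155 xor 181 =  46
115 xor 241 = 130
200 xor 242 =  58
146 xor  14 = 156
 77 xor  85 =  24
  9 xor  52 =  61
102 xor  76 =  42

26da9eb72e823a9c183d2a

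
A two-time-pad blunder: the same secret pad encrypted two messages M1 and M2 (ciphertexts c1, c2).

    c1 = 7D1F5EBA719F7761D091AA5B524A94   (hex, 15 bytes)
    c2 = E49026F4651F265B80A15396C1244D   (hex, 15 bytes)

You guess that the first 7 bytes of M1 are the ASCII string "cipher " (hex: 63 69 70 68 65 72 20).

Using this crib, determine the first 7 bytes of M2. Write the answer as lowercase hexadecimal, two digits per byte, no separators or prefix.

fae6082671f271

First, c1 ⊕ c2 = (M1 ⊕ K) ⊕ (M2 ⊕ K) = M1 ⊕ M2, so the key drops out. Then M2 = (M1 ⊕ M2) ⊕ M1 over the first 7 bytes.
byte 0: (7d xor e4) xor 63 = 99 xor 63 = fa
byte 1: (1f xor 90) xor 69 = 8f xor 69 = e6
byte 2: (5e xor 26) xor 70 = 78 xor 70 = 08
byte 3: (ba xor f4) xor 68 = 4e xor 68 = 26
byte 4: (71 xor 65) xor 65 = 14 xor 65 = 71
byte 5: (9f xor 1f) xor 72 = 80 xor 72 = f2
byte 6: (77 xor 26) xor 20 = 51 xor 20 = 71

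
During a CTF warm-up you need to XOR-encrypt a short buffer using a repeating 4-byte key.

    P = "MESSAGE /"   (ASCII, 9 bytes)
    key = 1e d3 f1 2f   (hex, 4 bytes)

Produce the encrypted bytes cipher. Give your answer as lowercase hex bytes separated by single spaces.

53 96 a2 7c 5f 94 b4 0f 31

The 4-byte key repeats, so the effective keystream is 1e d3 f1 2f 1e d3 f1 2f 1e.
byte 0: 4d xor 1e = 53
byte 1: 45 xor d3 = 96
byte 2: 53 xor f1 = a2
byte 3: 53 xor 2f = 7c
byte 4: 41 xor 1e = 5f
byte 5: 47 xor d3 = 94
byte 6: 45 xor f1 = b4
byte 7: 20 xor 2f = 0f
byte 8: 2f xor 1e = 31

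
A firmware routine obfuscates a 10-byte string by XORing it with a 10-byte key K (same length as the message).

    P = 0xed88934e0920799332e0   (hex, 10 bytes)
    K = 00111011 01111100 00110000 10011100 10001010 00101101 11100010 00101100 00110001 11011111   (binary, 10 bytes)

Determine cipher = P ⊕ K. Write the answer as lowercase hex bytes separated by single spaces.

d6 f4 a3 d2 83 0d 9b bf 03 3f

byte 0: ed ^ 3b = d6
byte 1: 88 ^ 7c = f4
byte 2: 93 ^ 30 = a3
byte 3: 4e ^ 9c = d2
byte 4: 09 ^ 8a = 83
byte 5: 20 ^ 2d = 0d
byte 6: 79 ^ e2 = 9b
byte 7: 93 ^ 2c = bf
byte 8: 32 ^ 31 = 03
byte 9: e0 ^ df = 3f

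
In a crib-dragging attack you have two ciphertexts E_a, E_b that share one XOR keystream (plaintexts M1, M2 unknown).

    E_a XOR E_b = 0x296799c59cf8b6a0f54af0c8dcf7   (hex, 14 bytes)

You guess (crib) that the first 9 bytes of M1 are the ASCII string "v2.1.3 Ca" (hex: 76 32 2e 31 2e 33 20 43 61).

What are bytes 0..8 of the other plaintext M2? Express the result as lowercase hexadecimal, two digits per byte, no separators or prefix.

Since E_a ⊕ E_b = M1 ⊕ M2, XORing with the guessed M1 bytes yields the corresponding M2 bytes: M2 = (E_a ⊕ E_b) ⊕ M1.
byte 0:  41 ^ 118 =  95
byte 1: 103 ^  50 =  85
byte 2: 153 ^  46 = 183
byte 3: 197 ^  49 = 244
byte 4: 156 ^  46 = 178
byte 5: 248 ^  51 = 203
byte 6: 182 ^  32 = 150
byte 7: 160 ^  67 = 227
byte 8: 245 ^  97 = 148

5f55b7f4b2cb96e394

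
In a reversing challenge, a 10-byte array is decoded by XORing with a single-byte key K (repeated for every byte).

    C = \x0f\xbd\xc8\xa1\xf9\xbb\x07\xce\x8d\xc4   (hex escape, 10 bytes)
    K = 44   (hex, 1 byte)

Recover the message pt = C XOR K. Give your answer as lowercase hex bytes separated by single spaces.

The 1-byte key repeats, so the effective keystream is 44 44 44 44 44 44 44 44 44 44.
byte 0: 0f ^ 44 = 4b
byte 1: bd ^ 44 = f9
byte 2: c8 ^ 44 = 8c
byte 3: a1 ^ 44 = e5
byte 4: f9 ^ 44 = bd
byte 5: bb ^ 44 = ff
byte 6: 07 ^ 44 = 43
byte 7: ce ^ 44 = 8a
byte 8: 8d ^ 44 = c9
byte 9: c4 ^ 44 = 80

4b f9 8c e5 bd ff 43 8a c9 80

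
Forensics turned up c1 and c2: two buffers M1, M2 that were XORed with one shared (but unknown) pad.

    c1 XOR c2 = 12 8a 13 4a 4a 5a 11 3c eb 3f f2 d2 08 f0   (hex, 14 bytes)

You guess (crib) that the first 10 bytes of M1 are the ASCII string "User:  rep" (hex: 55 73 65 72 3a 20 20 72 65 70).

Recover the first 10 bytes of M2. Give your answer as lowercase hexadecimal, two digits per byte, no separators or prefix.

Since c1 ⊕ c2 = M1 ⊕ M2, XORing with the guessed M1 bytes yields the corresponding M2 bytes: M2 = (c1 ⊕ c2) ⊕ M1.
12 XOR 55 = 47
8a XOR 73 = f9
13 XOR 65 = 76
4a XOR 72 = 38
4a XOR 3a = 70
5a XOR 20 = 7a
11 XOR 20 = 31
3c XOR 72 = 4e
eb XOR 65 = 8e
3f XOR 70 = 4f

47f97638707a314e8e4f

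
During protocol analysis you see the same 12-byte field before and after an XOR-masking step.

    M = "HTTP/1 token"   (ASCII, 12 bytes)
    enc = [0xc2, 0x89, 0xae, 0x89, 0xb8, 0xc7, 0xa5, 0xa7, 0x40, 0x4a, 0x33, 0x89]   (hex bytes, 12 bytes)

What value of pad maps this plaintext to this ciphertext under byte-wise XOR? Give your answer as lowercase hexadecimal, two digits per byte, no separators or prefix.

Since enc = M ⊕ pad, XORing both sides with M gives pad = M ⊕ enc.
byte 0:  72 ^ 194 = 138
byte 1:  84 ^ 137 = 221
byte 2:  84 ^ 174 = 250
byte 3:  80 ^ 137 = 217
byte 4:  47 ^ 184 = 151
byte 5:  49 ^ 199 = 246
byte 6:  32 ^ 165 = 133
byte 7: 116 ^ 167 = 211
byte 8: 111 ^  64 =  47
byte 9: 107 ^  74 =  33
byte 10: 101 ^  51 =  86
byte 11: 110 ^ 137 = 231

8addfad997f685d32f2156e7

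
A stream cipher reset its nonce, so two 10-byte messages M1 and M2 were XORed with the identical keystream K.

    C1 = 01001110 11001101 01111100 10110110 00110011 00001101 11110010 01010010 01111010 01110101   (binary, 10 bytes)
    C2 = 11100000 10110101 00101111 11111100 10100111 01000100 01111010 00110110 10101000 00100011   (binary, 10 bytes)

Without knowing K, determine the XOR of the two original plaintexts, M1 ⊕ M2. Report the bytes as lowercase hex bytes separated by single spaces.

ae 78 53 4a 94 49 88 64 d2 56

C1 ⊕ C2 = (M1 ⊕ K) ⊕ (M2 ⊕ K) = M1 ⊕ M2 — the shared key cancels under XOR.
01001110 xor 11100000 = 10101110
11001101 xor 10110101 = 01111000
01111100 xor 00101111 = 01010011
10110110 xor 11111100 = 01001010
00110011 xor 10100111 = 10010100
00001101 xor 01000100 = 01001001
11110010 xor 01111010 = 10001000
01010010 xor 00110110 = 01100100
01111010 xor 10101000 = 11010010
01110101 xor 00100011 = 01010110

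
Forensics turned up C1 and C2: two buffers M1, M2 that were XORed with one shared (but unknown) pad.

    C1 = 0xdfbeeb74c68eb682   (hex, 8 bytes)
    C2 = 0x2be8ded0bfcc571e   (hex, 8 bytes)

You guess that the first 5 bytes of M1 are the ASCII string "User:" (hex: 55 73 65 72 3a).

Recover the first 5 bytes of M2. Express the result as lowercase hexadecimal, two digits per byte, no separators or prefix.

a12550d643

First, C1 ⊕ C2 = (M1 ⊕ K) ⊕ (M2 ⊕ K) = M1 ⊕ M2, so the key drops out. Then M2 = (M1 ⊕ M2) ⊕ M1 over the first 5 bytes.
byte 0: (df ⊕ 2b) ⊕ 55 = f4 ⊕ 55 = a1
byte 1: (be ⊕ e8) ⊕ 73 = 56 ⊕ 73 = 25
byte 2: (eb ⊕ de) ⊕ 65 = 35 ⊕ 65 = 50
byte 3: (74 ⊕ d0) ⊕ 72 = a4 ⊕ 72 = d6
byte 4: (c6 ⊕ bf) ⊕ 3a = 79 ⊕ 3a = 43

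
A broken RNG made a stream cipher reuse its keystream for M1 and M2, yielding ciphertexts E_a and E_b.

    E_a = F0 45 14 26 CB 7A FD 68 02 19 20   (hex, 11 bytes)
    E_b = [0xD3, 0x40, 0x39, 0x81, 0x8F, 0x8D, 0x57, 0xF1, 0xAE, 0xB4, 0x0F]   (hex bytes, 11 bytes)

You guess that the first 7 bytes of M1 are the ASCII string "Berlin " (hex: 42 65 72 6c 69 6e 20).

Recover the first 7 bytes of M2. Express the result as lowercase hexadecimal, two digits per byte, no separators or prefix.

First, E_a ⊕ E_b = (M1 ⊕ K) ⊕ (M2 ⊕ K) = M1 ⊕ M2, so the key drops out. Then M2 = (M1 ⊕ M2) ⊕ M1 over the first 7 bytes.
byte 0: (f0 ⊕ d3) ⊕ 42 = 23 ⊕ 42 = 61
byte 1: (45 ⊕ 40) ⊕ 65 = 05 ⊕ 65 = 60
byte 2: (14 ⊕ 39) ⊕ 72 = 2d ⊕ 72 = 5f
byte 3: (26 ⊕ 81) ⊕ 6c = a7 ⊕ 6c = cb
byte 4: (cb ⊕ 8f) ⊕ 69 = 44 ⊕ 69 = 2d
byte 5: (7a ⊕ 8d) ⊕ 6e = f7 ⊕ 6e = 99
byte 6: (fd ⊕ 57) ⊕ 20 = aa ⊕ 20 = 8a

61605fcb2d998a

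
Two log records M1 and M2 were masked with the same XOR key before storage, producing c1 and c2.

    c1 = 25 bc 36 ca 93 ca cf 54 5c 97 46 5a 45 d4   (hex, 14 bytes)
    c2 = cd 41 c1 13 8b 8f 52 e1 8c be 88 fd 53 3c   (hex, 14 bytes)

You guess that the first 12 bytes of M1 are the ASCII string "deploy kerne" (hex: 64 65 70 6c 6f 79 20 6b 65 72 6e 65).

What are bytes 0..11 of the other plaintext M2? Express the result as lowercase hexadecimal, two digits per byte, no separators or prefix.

First, c1 ⊕ c2 = (M1 ⊕ K) ⊕ (M2 ⊕ K) = M1 ⊕ M2, so the key drops out. Then M2 = (M1 ⊕ M2) ⊕ M1 over the first 12 bytes.
byte 0: (25 XOR cd) XOR 64 = e8 XOR 64 = 8c
byte 1: (bc XOR 41) XOR 65 = fd XOR 65 = 98
byte 2: (36 XOR c1) XOR 70 = f7 XOR 70 = 87
byte 3: (ca XOR 13) XOR 6c = d9 XOR 6c = b5
byte 4: (93 XOR 8b) XOR 6f = 18 XOR 6f = 77
byte 5: (ca XOR 8f) XOR 79 = 45 XOR 79 = 3c
byte 6: (cf XOR 52) XOR 20 = 9d XOR 20 = bd
byte 7: (54 XOR e1) XOR 6b = b5 XOR 6b = de
byte 8: (5c XOR 8c) XOR 65 = d0 XOR 65 = b5
byte 9: (97 XOR be) XOR 72 = 29 XOR 72 = 5b
byte 10: (46 XOR 88) XOR 6e = ce XOR 6e = a0
byte 11: (5a XOR fd) XOR 65 = a7 XOR 65 = c2

8c9887b5773cbddeb55ba0c2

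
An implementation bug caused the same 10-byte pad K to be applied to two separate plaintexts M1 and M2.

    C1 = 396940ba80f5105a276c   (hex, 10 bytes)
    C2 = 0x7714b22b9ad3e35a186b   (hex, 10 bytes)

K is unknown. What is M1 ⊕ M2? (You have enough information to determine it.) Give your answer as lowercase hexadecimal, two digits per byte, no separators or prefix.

4e7df2911a26f3003f07

C1 ⊕ C2 = (M1 ⊕ K) ⊕ (M2 ⊕ K) = M1 ⊕ M2 — the shared key cancels under XOR.
39 ^ 77 = 4e
69 ^ 14 = 7d
40 ^ b2 = f2
ba ^ 2b = 91
80 ^ 9a = 1a
f5 ^ d3 = 26
10 ^ e3 = f3
5a ^ 5a = 00
27 ^ 18 = 3f
6c ^ 6b = 07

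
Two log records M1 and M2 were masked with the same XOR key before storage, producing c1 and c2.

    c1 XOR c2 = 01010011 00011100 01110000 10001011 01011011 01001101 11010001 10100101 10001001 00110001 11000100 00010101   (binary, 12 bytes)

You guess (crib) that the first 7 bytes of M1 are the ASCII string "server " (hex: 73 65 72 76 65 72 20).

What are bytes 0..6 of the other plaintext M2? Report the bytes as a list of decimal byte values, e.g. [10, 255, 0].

[32, 121, 2, 253, 62, 63, 241]

Since c1 ⊕ c2 = M1 ⊕ M2, XORing with the guessed M1 bytes yields the corresponding M2 bytes: M2 = (c1 ⊕ c2) ⊕ M1.
53 xor 73 = 20
1c xor 65 = 79
70 xor 72 = 02
8b xor 76 = fd
5b xor 65 = 3e
4d xor 72 = 3f
d1 xor 20 = f1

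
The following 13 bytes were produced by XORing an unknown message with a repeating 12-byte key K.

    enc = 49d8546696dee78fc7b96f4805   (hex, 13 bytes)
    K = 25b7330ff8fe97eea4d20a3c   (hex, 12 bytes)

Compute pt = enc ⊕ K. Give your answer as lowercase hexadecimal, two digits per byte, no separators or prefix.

6c6f67696e207061636b657420

The 12-byte key repeats, so the effective keystream is 25 b7 33 0f f8 fe 97 ee a4 d2 0a 3c 25.
byte 0: 49 xor 25 = 6c
byte 1: d8 xor b7 = 6f
byte 2: 54 xor 33 = 67
byte 3: 66 xor 0f = 69
byte 4: 96 xor f8 = 6e
byte 5: de xor fe = 20
byte 6: e7 xor 97 = 70
byte 7: 8f xor ee = 61
byte 8: c7 xor a4 = 63
byte 9: b9 xor d2 = 6b
byte 10: 6f xor 0a = 65
byte 11: 48 xor 3c = 74
byte 12: 05 xor 25 = 20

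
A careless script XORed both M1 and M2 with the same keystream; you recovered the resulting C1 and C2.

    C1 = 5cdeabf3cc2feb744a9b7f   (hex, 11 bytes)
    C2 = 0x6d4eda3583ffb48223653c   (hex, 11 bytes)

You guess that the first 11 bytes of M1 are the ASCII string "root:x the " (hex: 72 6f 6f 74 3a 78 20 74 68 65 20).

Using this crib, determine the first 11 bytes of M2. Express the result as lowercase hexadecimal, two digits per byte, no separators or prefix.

43ff1eb275a87f82019b63

First, C1 ⊕ C2 = (M1 ⊕ K) ⊕ (M2 ⊕ K) = M1 ⊕ M2, so the key drops out. Then M2 = (M1 ⊕ M2) ⊕ M1 over the first 11 bytes.
byte 0: (5c ⊕ 6d) ⊕ 72 = 31 ⊕ 72 = 43
byte 1: (de ⊕ 4e) ⊕ 6f = 90 ⊕ 6f = ff
byte 2: (ab ⊕ da) ⊕ 6f = 71 ⊕ 6f = 1e
byte 3: (f3 ⊕ 35) ⊕ 74 = c6 ⊕ 74 = b2
byte 4: (cc ⊕ 83) ⊕ 3a = 4f ⊕ 3a = 75
byte 5: (2f ⊕ ff) ⊕ 78 = d0 ⊕ 78 = a8
byte 6: (eb ⊕ b4) ⊕ 20 = 5f ⊕ 20 = 7f
byte 7: (74 ⊕ 82) ⊕ 74 = f6 ⊕ 74 = 82
byte 8: (4a ⊕ 23) ⊕ 68 = 69 ⊕ 68 = 01
byte 9: (9b ⊕ 65) ⊕ 65 = fe ⊕ 65 = 9b
byte 10: (7f ⊕ 3c) ⊕ 20 = 43 ⊕ 20 = 63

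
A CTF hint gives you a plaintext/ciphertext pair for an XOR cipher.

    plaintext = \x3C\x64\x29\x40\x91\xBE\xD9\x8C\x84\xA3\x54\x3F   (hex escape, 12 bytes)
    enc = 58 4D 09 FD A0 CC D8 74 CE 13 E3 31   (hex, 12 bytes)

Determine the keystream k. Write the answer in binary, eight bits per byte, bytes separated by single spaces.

01100100 00101001 00100000 10111101 00110001 01110010 00000001 11111000 01001010 10110000 10110111 00001110

Since enc = plaintext ⊕ k, XORing both sides with plaintext gives k = plaintext ⊕ enc.
3c xor 58 = 64
64 xor 4d = 29
29 xor 09 = 20
40 xor fd = bd
91 xor a0 = 31
be xor cc = 72
d9 xor d8 = 01
8c xor 74 = f8
84 xor ce = 4a
a3 xor 13 = b0
54 xor e3 = b7
3f xor 31 = 0e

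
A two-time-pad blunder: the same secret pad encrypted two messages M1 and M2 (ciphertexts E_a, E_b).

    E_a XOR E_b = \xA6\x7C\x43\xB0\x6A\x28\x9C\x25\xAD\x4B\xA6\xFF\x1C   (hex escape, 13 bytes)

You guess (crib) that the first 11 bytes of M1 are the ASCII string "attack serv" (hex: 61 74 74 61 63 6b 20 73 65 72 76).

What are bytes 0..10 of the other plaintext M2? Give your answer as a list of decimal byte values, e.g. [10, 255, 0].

Since E_a ⊕ E_b = M1 ⊕ M2, XORing with the guessed M1 bytes yields the corresponding M2 bytes: M2 = (E_a ⊕ E_b) ⊕ M1.
a6 xor 61 = c7
7c xor 74 = 08
43 xor 74 = 37
b0 xor 61 = d1
6a xor 63 = 09
28 xor 6b = 43
9c xor 20 = bc
25 xor 73 = 56
ad xor 65 = c8
4b xor 72 = 39
a6 xor 76 = d0

[199, 8, 55, 209, 9, 67, 188, 86, 200, 57, 208]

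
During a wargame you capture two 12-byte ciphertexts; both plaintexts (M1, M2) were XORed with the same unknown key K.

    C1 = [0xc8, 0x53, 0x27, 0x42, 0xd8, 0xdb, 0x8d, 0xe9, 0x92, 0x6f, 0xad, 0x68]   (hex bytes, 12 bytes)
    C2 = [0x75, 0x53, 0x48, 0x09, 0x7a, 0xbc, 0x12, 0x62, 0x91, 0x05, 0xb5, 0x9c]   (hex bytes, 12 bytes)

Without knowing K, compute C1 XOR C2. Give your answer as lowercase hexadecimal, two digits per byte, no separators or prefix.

C1 ⊕ C2 = (M1 ⊕ K) ⊕ (M2 ⊕ K) = M1 ⊕ M2 — the shared key cancels under XOR.
byte 0: 200 ⊕ 117 = 189
byte 1:  83 ⊕  83 =   0
byte 2:  39 ⊕  72 = 111
byte 3:  66 ⊕   9 =  75
byte 4: 216 ⊕ 122 = 162
byte 5: 219 ⊕ 188 = 103
byte 6: 141 ⊕  18 = 159
byte 7: 233 ⊕  98 = 139
byte 8: 146 ⊕ 145 =   3
byte 9: 111 ⊕   5 = 106
byte 10: 173 ⊕ 181 =  24
byte 11: 104 ⊕ 156 = 244

bd006f4ba2679f8b036a18f4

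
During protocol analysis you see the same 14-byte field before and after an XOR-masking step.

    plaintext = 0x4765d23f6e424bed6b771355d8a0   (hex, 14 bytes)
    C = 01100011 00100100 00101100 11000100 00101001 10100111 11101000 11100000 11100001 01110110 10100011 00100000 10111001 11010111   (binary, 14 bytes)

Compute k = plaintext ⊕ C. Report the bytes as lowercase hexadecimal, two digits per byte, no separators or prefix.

2441fefb47e5a30d8a01b0756177

Since C = plaintext ⊕ k, XORing both sides with plaintext gives k = plaintext ⊕ C.
47 ^ 63 = 24
65 ^ 24 = 41
d2 ^ 2c = fe
3f ^ c4 = fb
6e ^ 29 = 47
42 ^ a7 = e5
4b ^ e8 = a3
ed ^ e0 = 0d
6b ^ e1 = 8a
77 ^ 76 = 01
13 ^ a3 = b0
55 ^ 20 = 75
d8 ^ b9 = 61
a0 ^ d7 = 77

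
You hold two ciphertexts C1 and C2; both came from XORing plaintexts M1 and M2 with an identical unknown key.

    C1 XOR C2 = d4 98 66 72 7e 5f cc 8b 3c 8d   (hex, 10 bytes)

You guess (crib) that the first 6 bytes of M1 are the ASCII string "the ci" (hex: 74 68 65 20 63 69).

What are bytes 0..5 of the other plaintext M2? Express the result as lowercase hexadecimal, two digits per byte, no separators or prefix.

a0f003521d36

Since C1 ⊕ C2 = M1 ⊕ M2, XORing with the guessed M1 bytes yields the corresponding M2 bytes: M2 = (C1 ⊕ C2) ⊕ M1.
byte 0: 11010100 xor 01110100 = 10100000
byte 1: 10011000 xor 01101000 = 11110000
byte 2: 01100110 xor 01100101 = 00000011
byte 3: 01110010 xor 00100000 = 01010010
byte 4: 01111110 xor 01100011 = 00011101
byte 5: 01011111 xor 01101001 = 00110110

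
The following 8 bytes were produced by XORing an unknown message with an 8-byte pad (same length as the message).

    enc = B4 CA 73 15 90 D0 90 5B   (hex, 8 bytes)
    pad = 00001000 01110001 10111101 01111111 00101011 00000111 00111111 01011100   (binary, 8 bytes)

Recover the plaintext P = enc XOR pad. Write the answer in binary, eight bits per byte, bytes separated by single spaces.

b4 xor 08 = bc
ca xor 71 = bb
73 xor bd = ce
15 xor 7f = 6a
90 xor 2b = bb
d0 xor 07 = d7
90 xor 3f = af
5b xor 5c = 07

10111100 10111011 11001110 01101010 10111011 11010111 10101111 00000111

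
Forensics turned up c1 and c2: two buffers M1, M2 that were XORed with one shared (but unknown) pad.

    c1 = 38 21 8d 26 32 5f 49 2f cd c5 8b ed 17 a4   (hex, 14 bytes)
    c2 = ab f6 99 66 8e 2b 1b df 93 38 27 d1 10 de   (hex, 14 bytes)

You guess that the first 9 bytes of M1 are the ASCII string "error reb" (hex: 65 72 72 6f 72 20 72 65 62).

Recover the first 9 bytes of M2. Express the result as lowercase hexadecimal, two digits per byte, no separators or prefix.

First, c1 ⊕ c2 = (M1 ⊕ K) ⊕ (M2 ⊕ K) = M1 ⊕ M2, so the key drops out. Then M2 = (M1 ⊕ M2) ⊕ M1 over the first 9 bytes.
byte 0: (38 xor ab) xor 65 = 93 xor 65 = f6
byte 1: (21 xor f6) xor 72 = d7 xor 72 = a5
byte 2: (8d xor 99) xor 72 = 14 xor 72 = 66
byte 3: (26 xor 66) xor 6f = 40 xor 6f = 2f
byte 4: (32 xor 8e) xor 72 = bc xor 72 = ce
byte 5: (5f xor 2b) xor 20 = 74 xor 20 = 54
byte 6: (49 xor 1b) xor 72 = 52 xor 72 = 20
byte 7: (2f xor df) xor 65 = f0 xor 65 = 95
byte 8: (cd xor 93) xor 62 = 5e xor 62 = 3c

f6a5662fce5420953c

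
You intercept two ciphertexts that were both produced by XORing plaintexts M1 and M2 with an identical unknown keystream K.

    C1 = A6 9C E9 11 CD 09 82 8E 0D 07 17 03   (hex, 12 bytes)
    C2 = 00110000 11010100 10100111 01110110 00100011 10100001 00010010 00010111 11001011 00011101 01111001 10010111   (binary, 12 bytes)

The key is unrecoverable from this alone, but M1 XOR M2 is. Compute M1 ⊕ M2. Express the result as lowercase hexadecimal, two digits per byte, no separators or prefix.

C1 ⊕ C2 = (M1 ⊕ K) ⊕ (M2 ⊕ K) = M1 ⊕ M2 — the shared key cancels under XOR.
byte 0: a6 XOR 30 = 96
byte 1: 9c XOR d4 = 48
byte 2: e9 XOR a7 = 4e
byte 3: 11 XOR 76 = 67
byte 4: cd XOR 23 = ee
byte 5: 09 XOR a1 = a8
byte 6: 82 XOR 12 = 90
byte 7: 8e XOR 17 = 99
byte 8: 0d XOR cb = c6
byte 9: 07 XOR 1d = 1a
byte 10: 17 XOR 79 = 6e
byte 11: 03 XOR 97 = 94

96484e67eea89099c61a6e94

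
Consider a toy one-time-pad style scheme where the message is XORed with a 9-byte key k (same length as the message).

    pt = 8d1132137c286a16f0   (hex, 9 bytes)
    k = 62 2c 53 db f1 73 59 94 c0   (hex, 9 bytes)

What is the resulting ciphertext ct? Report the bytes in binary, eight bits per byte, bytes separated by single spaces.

XOR is its own inverse, so applying the key byte-wise gives the result directly.
8d ^ 62 = ef
11 ^ 2c = 3d
32 ^ 53 = 61
13 ^ db = c8
7c ^ f1 = 8d
28 ^ 73 = 5b
6a ^ 59 = 33
16 ^ 94 = 82
f0 ^ c0 = 30

11101111 00111101 01100001 11001000 10001101 01011011 00110011 10000010 00110000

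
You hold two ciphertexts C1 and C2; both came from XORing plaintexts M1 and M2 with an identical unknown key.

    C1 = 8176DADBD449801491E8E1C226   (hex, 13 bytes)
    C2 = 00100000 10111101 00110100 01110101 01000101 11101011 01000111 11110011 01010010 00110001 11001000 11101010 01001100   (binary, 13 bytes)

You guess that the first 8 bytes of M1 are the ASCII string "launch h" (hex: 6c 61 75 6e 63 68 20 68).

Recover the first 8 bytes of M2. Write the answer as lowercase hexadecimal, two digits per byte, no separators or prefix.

First, C1 ⊕ C2 = (M1 ⊕ K) ⊕ (M2 ⊕ K) = M1 ⊕ M2, so the key drops out. Then M2 = (M1 ⊕ M2) ⊕ M1 over the first 8 bytes.
byte 0: (81 xor 20) xor 6c = a1 xor 6c = cd
byte 1: (76 xor bd) xor 61 = cb xor 61 = aa
byte 2: (da xor 34) xor 75 = ee xor 75 = 9b
byte 3: (db xor 75) xor 6e = ae xor 6e = c0
byte 4: (d4 xor 45) xor 63 = 91 xor 63 = f2
byte 5: (49 xor eb) xor 68 = a2 xor 68 = ca
byte 6: (80 xor 47) xor 20 = c7 xor 20 = e7
byte 7: (14 xor f3) xor 68 = e7 xor 68 = 8f

cdaa9bc0f2cae78f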